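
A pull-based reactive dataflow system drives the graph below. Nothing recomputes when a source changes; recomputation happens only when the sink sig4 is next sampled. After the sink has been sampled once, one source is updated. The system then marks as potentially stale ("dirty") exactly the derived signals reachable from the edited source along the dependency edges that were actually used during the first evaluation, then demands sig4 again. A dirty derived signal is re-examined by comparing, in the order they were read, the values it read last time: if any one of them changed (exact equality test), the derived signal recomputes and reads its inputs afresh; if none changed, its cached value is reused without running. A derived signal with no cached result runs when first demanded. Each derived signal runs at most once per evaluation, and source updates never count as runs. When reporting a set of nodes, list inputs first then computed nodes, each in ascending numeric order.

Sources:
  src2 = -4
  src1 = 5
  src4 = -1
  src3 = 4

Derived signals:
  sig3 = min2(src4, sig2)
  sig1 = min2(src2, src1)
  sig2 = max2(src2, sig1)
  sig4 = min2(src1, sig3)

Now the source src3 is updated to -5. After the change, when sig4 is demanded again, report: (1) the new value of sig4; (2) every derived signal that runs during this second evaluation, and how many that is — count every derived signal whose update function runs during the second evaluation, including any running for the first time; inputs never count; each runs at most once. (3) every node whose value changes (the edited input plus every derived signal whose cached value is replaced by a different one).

First evaluation (everything demanded from the output):
  sig1 = min2(-4, 5) = -4
  sig2 = max2(-4, -4) = -4
  sig3 = min2(-1, -4) = -4
  sig4 = min2(5, -4) = -4

Propagation after the edit:
  src3 feeds no computation that the output demands — nothing is marked dirty and nothing runs.

Key observation: src3 is never demanded by the output, so the edit triggers no recomputation at all.

New value of sig4: -4.
Derived signals that run: none — 0 in total.
Values that change: src3.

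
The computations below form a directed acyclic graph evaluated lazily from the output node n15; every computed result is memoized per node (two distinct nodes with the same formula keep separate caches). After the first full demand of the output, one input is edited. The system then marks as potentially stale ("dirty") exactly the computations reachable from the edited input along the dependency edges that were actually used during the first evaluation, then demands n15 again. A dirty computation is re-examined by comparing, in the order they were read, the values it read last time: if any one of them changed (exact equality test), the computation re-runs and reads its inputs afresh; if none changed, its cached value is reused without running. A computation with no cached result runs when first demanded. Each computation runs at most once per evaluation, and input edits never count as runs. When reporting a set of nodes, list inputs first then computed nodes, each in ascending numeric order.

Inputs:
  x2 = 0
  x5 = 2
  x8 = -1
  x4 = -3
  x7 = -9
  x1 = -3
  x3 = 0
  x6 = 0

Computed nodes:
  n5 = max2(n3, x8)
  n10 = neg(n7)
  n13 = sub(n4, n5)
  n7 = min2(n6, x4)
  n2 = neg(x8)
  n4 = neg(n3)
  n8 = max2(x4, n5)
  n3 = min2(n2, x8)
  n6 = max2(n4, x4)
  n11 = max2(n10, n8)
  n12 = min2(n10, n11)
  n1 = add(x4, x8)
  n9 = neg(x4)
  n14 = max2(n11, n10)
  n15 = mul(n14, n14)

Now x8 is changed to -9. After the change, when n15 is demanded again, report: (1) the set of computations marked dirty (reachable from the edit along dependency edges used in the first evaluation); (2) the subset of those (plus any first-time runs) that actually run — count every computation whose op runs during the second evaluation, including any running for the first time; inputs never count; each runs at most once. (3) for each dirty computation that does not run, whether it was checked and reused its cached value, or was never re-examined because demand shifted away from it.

First demand of the output computes:
  n2 = neg(-1) = 1
  n3 = min2(1, -1) = -1
  n4 = neg(-1) = 1
  n5 = max2(-1, -1) = -1
  n6 = max2(1, -3) = 1
  n7 = min2(1, -3) = -3
  n8 = max2(-3, -1) = -1
  n10 = neg(-3) = 3
  n11 = max2(3, -1) = 3
  n14 = max2(3, 3) = 3
  n15 = mul(3, 3) = 9

After the edit, cleaning proceeds:
  n2: a read changed (x8 -1->-9) — executes, giving 9.
  n3: a read changed (n2 1->9; x8 -1->-9) — executes, giving -9.
  n4: a read changed (n3 -1->-9) — executes, giving 9.
  n5: a read changed (n3 -1->-9; x8 -1->-9) — executes, giving -9.
  n6: a read changed (n4 1->9) — executes, giving 9.
  n7: a read changed (n6 1->9) — executes, giving -3 — identical to its old value.
  n8: a read changed (n5 -1->-9) — executes, giving -3.
  n10: dirty, but its reads are unchanged (n7 unchanged); cached 3 stands.
  n11: a read changed (n8 -1->-3) — executes, giving 3 — identical to its old value.
  n14: dirty, but its reads are unchanged (n11 unchanged, n10 unchanged); cached 3 stands.
  n15: dirty, but its reads are unchanged (n14 unchanged, n14 unchanged); cached 9 stands.

Note where the cutoff bites: n10 is checked, finds nothing changed, and keeps its cache.

The edit dirties: n2, n3, n4, n5, n6, n7, n8, n10, n11, n14, n15.
8 computations run: n2, n3, n4, n5, n6, n7, n8, n11.
Cache hits after checking: n10, n14, n15.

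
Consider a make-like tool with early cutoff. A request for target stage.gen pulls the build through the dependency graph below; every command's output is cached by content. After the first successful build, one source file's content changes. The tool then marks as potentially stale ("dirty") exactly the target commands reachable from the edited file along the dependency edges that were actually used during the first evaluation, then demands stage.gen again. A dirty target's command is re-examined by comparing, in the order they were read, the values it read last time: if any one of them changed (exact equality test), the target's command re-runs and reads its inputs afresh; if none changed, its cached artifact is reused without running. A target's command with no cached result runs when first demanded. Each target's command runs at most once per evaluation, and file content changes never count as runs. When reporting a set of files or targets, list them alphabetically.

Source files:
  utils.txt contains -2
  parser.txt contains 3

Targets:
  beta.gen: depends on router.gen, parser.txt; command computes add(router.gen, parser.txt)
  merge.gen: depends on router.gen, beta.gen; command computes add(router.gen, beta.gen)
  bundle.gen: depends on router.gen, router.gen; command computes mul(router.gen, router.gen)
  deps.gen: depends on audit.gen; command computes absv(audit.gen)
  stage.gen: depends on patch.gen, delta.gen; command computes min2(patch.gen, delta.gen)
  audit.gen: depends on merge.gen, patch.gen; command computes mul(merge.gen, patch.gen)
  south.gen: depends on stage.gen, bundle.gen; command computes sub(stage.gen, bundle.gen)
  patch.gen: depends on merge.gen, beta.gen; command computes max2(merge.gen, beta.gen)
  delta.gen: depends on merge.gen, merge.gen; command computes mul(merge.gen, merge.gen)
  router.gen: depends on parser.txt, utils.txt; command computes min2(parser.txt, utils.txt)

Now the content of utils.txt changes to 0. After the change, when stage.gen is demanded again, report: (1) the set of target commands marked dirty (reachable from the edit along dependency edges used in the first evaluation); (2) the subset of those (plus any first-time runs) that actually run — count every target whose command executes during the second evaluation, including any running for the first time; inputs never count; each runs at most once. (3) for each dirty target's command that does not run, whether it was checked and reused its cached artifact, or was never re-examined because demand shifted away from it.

First demand of the output computes:
  router.gen = min2(3, -2) = -2
  beta.gen = add(-2, 3) = 1
  merge.gen = add(-2, 1) = -1
  delta.gen = mul(-1, -1) = 1
  patch.gen = max2(-1, 1) = 1
  stage.gen = min2(1, 1) = 1

After the edit, cleaning proceeds:
  router.gen: a read changed (utils.txt -2->0) — executes, giving 0.
  beta.gen: a read changed (router.gen -2->0) — executes, giving 3.
  merge.gen: a read changed (router.gen -2->0; beta.gen 1->3) — executes, giving 3.
  delta.gen: a read changed (merge.gen -1->3; merge.gen -1->3) — executes, giving 9.
  patch.gen: a read changed (merge.gen -1->3; beta.gen 1->3) — executes, giving 3.
  stage.gen: a read changed (patch.gen 1->3; delta.gen 1->9) — executes, giving 3.

The edit dirties: beta.gen, delta.gen, merge.gen, patch.gen, router.gen, stage.gen.
6 target commands run: beta.gen, delta.gen, merge.gen, patch.gen, router.gen, stage.gen.
No dirty target's command escaped a run.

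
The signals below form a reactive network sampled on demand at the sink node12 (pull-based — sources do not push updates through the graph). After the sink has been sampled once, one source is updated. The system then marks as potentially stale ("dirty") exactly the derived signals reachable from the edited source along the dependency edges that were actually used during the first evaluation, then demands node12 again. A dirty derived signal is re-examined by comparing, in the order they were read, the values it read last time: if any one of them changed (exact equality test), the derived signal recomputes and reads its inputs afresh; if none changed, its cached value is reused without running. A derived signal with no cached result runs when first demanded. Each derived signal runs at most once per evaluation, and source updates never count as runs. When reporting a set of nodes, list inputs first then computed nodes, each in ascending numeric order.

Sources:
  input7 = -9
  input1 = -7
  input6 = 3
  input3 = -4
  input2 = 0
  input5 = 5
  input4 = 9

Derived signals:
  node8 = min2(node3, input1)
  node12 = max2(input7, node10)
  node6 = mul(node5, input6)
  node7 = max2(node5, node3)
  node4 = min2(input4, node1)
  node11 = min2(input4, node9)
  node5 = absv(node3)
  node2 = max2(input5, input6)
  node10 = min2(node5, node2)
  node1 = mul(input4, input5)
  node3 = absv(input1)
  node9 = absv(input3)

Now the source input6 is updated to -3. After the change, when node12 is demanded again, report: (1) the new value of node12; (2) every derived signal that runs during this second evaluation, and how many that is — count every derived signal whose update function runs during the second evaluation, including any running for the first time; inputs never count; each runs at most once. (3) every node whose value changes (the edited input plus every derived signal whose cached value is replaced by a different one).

Initial pass — values computed on the first demand:
  node2 = max2(5, 3) = 5
  node3 = absv(-7) = 7
  node5 = absv(7) = 7
  node10 = min2(7, 5) = 5
  node12 = max2(-9, 5) = 5

Second demand — change propagation:
  node2: re-runs because input6 3->-3; new result 5 (unchanged).
  node10: re-examined; everything it read last time is the same (node5 unchanged, node2 unchanged) — cache 5 kept, no run.
  node12: re-examined; everything it read last time is the same (input7 unchanged, node10 unchanged) — cache 5 kept, no run.

The important point: node2 recomputes to an identical value, and the output ends up unchanged.

node12 now evaluates to 5.
Run set: node2 (1 run).
Changed values: input6.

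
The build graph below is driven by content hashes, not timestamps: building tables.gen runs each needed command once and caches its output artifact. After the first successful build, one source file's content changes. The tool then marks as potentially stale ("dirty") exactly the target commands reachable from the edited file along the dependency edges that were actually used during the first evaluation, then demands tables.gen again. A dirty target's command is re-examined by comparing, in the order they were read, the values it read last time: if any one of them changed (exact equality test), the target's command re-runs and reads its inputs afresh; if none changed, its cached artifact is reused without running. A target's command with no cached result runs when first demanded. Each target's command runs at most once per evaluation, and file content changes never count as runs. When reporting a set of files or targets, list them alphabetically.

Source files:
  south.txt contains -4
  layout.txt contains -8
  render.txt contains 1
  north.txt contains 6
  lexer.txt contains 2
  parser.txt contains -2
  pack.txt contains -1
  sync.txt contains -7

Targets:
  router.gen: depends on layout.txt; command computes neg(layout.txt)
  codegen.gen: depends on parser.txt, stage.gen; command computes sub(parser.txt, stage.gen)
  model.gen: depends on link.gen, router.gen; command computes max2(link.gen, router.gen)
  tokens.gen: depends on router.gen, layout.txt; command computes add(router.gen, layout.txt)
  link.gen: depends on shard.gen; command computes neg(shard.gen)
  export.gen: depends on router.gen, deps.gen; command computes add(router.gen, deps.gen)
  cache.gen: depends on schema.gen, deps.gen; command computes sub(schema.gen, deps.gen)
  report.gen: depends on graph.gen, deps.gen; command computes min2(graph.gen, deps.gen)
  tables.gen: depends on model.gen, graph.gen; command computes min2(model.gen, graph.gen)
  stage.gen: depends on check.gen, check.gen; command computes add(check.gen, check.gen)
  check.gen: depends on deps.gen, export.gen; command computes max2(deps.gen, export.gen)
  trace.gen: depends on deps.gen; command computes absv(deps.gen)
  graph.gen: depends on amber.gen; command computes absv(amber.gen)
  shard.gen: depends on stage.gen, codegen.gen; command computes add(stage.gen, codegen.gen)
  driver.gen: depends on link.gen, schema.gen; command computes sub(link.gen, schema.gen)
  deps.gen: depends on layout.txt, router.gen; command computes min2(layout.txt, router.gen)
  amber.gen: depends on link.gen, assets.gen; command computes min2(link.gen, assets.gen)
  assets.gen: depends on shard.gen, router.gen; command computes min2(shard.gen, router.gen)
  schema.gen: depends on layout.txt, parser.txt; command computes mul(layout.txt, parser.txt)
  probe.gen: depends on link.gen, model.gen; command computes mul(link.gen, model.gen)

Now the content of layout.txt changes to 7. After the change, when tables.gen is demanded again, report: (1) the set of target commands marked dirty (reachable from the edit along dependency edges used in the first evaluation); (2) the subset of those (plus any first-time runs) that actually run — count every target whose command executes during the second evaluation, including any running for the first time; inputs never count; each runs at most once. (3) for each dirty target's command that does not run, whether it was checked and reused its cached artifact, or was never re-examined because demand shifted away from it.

Dirty set: amber.gen, assets.gen, check.gen, codegen.gen, deps.gen, export.gen, graph.gen, link.gen, model.gen, router.gen, shard.gen, stage.gen, tables.gen.
Run set: amber.gen, assets.gen, check.gen, codegen.gen, deps.gen, export.gen, graph.gen, model.gen, router.gen, shard.gen, stage.gen, tables.gen (12 run).
Re-examined without running (cache reused): link.gen.
The important point: at link.gen every value read last time is unchanged, so the dirty flag clears without a run.

Initial pass — values computed on the first demand:
  router.gen = neg(-8) = 8
  deps.gen = min2(-8, 8) = -8
  export.gen = add(8, -8) = 0
  check.gen = max2(-8, 0) = 0
  stage.gen = add(0, 0) = 0
  codegen.gen = sub(-2, 0) = -2
  shard.gen = add(0, -2) = -2
  assets.gen = min2(-2, 8) = -2
  link.gen = neg(-2) = 2
  amber.gen = min2(2, -2) = -2
  graph.gen = absv(-2) = 2
  model.gen = max2(2, 8) = 8
  tables.gen = min2(8, 2) = 2

Second demand — change propagation:
  router.gen: re-runs because layout.txt -8->7; new result -7.
  deps.gen: re-runs because layout.txt -8->7; router.gen 8->-7; new result -7.
  export.gen: re-runs because router.gen 8->-7; deps.gen -8->-7; new result -14.
  check.gen: re-runs because deps.gen -8->-7; export.gen 0->-14; new result -7.
  stage.gen: re-runs because check.gen 0->-7; check.gen 0->-7; new result -14.
  codegen.gen: re-runs because stage.gen 0->-14; new result 12.
  shard.gen: re-runs because stage.gen 0->-14; codegen.gen -2->12; new result -2 (unchanged).
  assets.gen: re-runs because router.gen 8->-7; new result -7.
  link.gen: re-examined; everything it read last time is the same (shard.gen unchanged) — cache 2 kept, no run.
  amber.gen: re-runs because assets.gen -2->-7; new result -7.
  graph.gen: re-runs because amber.gen -2->-7; new result 7.
  model.gen: re-runs because router.gen 8->-7; new result 2.
  tables.gen: re-runs because model.gen 8->2; graph.gen 2->7; new result 2 (unchanged).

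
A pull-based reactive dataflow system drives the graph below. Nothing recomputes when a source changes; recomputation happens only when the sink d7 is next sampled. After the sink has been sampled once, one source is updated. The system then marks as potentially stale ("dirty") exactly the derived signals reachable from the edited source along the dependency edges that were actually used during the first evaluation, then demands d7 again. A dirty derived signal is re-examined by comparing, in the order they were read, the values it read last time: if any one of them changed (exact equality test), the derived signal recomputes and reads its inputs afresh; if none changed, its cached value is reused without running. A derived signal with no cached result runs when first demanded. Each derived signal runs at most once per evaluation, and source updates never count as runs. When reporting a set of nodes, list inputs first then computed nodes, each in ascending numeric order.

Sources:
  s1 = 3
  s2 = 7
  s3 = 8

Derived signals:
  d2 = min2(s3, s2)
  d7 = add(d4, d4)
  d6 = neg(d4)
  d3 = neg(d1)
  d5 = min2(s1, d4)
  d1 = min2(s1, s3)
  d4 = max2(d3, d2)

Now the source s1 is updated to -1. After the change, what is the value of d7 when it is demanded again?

New value of d7: 14.
Key observation: the change is absorbed at d4 — it re-runs but produces the same value, and the output's value is unchanged.

First evaluation (everything demanded from the output):
  d1 = min2(3, 8) = 3
  d2 = min2(8, 7) = 7
  d3 = neg(3) = -3
  d4 = max2(-3, 7) = 7
  d7 = add(7, 7) = 14

Propagation after the edit:
  d1: runs — s1 3->-1; result -1.
  d3: runs — d1 3->-1; result 1.
  d4: runs — d3 -3->1; result 7 (same value as before).
  d7: checked — values it read are unchanged (d4 unchanged, d4 unchanged); reused cached 14 without running.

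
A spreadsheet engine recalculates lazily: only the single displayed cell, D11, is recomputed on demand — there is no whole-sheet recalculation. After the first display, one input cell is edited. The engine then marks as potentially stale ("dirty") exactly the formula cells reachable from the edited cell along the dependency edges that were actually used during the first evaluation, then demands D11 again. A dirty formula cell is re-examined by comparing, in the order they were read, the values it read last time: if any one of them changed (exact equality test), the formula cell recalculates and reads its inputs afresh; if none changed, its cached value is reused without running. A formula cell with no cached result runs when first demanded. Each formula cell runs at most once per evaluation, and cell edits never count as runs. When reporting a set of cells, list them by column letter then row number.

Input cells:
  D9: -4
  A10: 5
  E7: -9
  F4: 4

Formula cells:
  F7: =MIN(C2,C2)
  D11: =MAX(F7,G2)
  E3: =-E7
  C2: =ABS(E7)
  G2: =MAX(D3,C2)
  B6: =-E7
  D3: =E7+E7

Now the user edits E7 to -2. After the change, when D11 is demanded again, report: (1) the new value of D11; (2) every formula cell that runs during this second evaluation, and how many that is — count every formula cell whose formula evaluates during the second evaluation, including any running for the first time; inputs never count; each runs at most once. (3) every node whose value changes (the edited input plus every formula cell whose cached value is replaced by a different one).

New value of D11: 2.
Formula cells that run: C2, D3, D11, F7, G2 — 5 in total.
Values that change: C2, D3, D11, E7, F7, G2.

First evaluation (everything demanded from the output):
  C2 = ABS(-9) = 9
  D3 = -9 + -9 = -18
  F7 = MIN(9, 9) = 9
  G2 = MAX(-18, 9) = 9
  D11 = MAX(9, 9) = 9

Propagation after the edit:
  C2: runs — E7 -9->-2; result 2.
  D3: runs — E7 -9->-2; E7 -9->-2; result -4.
  F7: runs — C2 9->2; C2 9->2; result 2.
  G2: runs — D3 -18->-4; C2 9->2; result 2.
  D11: runs — F7 9->2; G2 9->2; result 2.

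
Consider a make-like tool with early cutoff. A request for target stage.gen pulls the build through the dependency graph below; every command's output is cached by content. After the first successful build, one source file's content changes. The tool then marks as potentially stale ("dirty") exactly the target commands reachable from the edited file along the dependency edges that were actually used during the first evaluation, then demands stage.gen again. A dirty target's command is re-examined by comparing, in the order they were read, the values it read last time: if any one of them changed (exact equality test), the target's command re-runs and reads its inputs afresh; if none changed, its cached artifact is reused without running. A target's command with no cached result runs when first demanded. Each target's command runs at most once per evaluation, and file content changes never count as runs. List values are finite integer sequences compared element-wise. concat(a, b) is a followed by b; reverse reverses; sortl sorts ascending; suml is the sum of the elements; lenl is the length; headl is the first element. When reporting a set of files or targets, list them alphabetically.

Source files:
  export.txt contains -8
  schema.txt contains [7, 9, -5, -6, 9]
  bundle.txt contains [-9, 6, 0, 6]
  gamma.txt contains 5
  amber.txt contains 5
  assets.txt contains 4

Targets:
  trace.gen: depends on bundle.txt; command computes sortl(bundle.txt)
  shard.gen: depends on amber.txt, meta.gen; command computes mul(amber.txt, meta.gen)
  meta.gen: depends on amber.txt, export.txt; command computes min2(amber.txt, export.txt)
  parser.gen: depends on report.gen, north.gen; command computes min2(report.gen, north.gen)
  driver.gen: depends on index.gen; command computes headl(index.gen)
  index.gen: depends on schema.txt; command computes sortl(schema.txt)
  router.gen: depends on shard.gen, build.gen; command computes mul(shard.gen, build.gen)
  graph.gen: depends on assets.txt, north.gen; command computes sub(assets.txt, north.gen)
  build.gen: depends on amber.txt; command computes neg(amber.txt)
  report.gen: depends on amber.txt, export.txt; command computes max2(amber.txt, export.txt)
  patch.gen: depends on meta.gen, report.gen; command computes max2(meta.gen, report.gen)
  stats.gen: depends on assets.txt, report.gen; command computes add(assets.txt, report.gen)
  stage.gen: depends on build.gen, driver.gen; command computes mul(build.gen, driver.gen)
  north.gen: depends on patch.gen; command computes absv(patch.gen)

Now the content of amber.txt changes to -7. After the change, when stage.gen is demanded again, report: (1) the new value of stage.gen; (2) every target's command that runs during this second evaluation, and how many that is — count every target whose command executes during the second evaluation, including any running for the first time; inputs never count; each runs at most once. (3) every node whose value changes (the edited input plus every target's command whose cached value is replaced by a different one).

Demanding stage.gen again yields -42.
2 target commands run: build.gen, stage.gen.
The nodes whose values change: amber.txt, build.gen, stage.gen.

First demand of the output computes:
  build.gen = neg(5) = -5
  index.gen = sortl([7, 9, -5, -6, 9]) = [-6, -5, 7, 9, 9]
  driver.gen = headl([-6, -5, 7, 9, 9]) = -6
  stage.gen = mul(-5, -6) = 30

After the edit, cleaning proceeds:
  build.gen: a read changed (amber.txt 5->-7) — executes, giving 7.
  stage.gen: a read changed (build.gen -5->7) — executes, giving -42.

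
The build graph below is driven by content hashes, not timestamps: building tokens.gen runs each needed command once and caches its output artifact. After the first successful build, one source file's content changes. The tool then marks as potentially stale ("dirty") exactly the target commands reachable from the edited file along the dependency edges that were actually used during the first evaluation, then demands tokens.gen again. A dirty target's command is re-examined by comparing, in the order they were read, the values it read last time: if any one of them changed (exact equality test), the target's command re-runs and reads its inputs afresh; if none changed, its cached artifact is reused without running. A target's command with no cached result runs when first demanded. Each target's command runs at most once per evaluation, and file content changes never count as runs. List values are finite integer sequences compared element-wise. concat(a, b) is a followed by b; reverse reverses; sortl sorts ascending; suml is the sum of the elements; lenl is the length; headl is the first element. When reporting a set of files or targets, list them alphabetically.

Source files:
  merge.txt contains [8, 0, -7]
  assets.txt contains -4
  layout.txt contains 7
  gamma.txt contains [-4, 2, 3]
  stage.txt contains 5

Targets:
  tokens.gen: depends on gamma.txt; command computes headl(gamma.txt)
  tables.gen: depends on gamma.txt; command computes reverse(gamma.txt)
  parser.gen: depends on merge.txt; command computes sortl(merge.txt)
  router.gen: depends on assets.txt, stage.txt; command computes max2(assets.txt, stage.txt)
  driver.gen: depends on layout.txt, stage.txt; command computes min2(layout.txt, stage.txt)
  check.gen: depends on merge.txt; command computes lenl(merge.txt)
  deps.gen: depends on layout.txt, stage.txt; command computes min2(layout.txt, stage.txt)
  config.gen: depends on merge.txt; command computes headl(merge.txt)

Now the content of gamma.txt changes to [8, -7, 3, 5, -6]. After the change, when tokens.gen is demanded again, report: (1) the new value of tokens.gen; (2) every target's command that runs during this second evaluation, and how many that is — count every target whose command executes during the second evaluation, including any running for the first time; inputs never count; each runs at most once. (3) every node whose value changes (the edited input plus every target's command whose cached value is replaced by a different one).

Initial pass — values computed on the first demand:
  tokens.gen = headl([-4, 2, 3]) = -4

Second demand — change propagation:
  tokens.gen: re-runs because gamma.txt [-4, 2, 3]->[8, -7, 3, 5, -6]; new result 8.

tokens.gen now evaluates to 8.
Run set: tokens.gen (1 run).
Changed values: gamma.txt, tokens.gen.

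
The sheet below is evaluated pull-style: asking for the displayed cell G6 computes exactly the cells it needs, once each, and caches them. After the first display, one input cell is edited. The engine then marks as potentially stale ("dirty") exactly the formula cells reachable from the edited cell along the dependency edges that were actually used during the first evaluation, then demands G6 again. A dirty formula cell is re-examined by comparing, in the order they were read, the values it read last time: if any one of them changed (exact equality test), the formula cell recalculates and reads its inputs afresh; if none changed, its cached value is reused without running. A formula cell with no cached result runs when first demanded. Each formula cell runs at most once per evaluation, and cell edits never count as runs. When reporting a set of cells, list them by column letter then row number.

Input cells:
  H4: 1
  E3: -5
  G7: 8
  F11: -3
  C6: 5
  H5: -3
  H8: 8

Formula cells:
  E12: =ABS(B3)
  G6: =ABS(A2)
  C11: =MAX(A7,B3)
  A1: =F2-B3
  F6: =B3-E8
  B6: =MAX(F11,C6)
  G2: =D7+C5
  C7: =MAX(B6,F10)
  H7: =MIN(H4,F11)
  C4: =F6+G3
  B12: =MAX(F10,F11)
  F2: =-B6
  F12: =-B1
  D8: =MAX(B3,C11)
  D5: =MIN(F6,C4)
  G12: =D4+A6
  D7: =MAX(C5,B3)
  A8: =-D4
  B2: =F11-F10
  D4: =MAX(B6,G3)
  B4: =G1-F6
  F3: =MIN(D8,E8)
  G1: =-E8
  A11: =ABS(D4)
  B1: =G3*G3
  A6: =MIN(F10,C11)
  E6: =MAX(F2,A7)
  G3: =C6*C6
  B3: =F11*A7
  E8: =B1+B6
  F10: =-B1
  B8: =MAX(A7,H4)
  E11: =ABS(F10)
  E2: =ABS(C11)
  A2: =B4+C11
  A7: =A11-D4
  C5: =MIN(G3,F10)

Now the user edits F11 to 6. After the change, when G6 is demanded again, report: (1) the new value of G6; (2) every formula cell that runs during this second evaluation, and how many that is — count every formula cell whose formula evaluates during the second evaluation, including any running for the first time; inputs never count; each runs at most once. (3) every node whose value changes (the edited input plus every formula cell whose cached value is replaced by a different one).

Demanding G6 again yields 0.
7 formula cells run: B3, B4, B6, D4, E8, F6, G1.
The nodes whose values change: B6, E8, F6, F11, G1.
Note where the cutoff bites: A11 is checked, finds nothing changed, and keeps its cache.

First demand of the output computes:
  B6 = MAX(-3, 5) = 5
  G3 = 5 * 5 = 25
  B1 = 25 * 25 = 625
  D4 = MAX(5, 25) = 25
  A11 = ABS(25) = 25
  A7 = 25 - 25 = 0
  B3 = -3 * 0 = 0
  C11 = MAX(0, 0) = 0
  E8 = 625 + 5 = 630
  F6 = 0 - 630 = -630
  G1 = -(630) = -630
  B4 = -630 - -630 = 0
  A2 = 0 + 0 = 0
  G6 = ABS(0) = 0

After the edit, cleaning proceeds:
  B6: a read changed (F11 -3->6) — executes, giving 6.
  D4: a read changed (B6 5->6) — executes, giving 25 — identical to its old value.
  A11: dirty, but its reads are unchanged (D4 unchanged); cached 25 stands.
  A7: dirty, but its reads are unchanged (A11 unchanged, D4 unchanged); cached 0 stands.
  B3: a read changed (F11 -3->6) — executes, giving 0 — identical to its old value.
  C11: dirty, but its reads are unchanged (A7 unchanged, B3 unchanged); cached 0 stands.
  E8: a read changed (B6 5->6) — executes, giving 631.
  F6: a read changed (E8 630->631) — executes, giving -631.
  G1: a read changed (E8 630->631) — executes, giving -631.
  B4: a read changed (G1 -630->-631; F6 -630->-631) — executes, giving 0 — identical to its old value.
  A2: dirty, but its reads are unchanged (B4 unchanged, C11 unchanged); cached 0 stands.
  G6: dirty, but its reads are unchanged (A2 unchanged); cached 0 stands.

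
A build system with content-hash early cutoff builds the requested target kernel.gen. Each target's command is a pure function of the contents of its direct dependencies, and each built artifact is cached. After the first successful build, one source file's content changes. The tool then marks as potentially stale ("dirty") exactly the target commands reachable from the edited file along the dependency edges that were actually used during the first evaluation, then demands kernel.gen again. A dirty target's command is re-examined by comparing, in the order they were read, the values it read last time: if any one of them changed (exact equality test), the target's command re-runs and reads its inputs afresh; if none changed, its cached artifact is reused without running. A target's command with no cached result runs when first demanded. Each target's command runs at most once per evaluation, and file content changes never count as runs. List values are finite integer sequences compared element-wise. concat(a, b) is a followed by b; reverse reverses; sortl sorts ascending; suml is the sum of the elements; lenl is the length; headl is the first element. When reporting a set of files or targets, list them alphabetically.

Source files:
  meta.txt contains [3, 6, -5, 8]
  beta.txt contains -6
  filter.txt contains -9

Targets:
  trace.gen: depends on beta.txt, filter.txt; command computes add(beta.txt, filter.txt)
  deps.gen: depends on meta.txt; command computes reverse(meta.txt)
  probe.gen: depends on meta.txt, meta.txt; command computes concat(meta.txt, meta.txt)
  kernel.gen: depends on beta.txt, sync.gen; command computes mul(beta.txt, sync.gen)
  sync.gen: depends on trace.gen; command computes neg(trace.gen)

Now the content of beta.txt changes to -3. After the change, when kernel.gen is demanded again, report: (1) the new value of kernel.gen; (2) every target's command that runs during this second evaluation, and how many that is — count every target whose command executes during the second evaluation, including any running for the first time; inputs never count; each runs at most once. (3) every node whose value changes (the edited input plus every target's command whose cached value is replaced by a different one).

New value of kernel.gen: -36.
Target commands that run: kernel.gen, sync.gen, trace.gen — 3 in total.
Values that change: beta.txt, kernel.gen, sync.gen, trace.gen.

First evaluation (everything demanded from the output):
  trace.gen = add(-6, -9) = -15
  sync.gen = neg(-15) = 15
  kernel.gen = mul(-6, 15) = -90

Propagation after the edit:
  trace.gen: runs — beta.txt -6->-3; result -12.
  sync.gen: runs — trace.gen -15->-12; result 12.
  kernel.gen: runs — beta.txt -6->-3; sync.gen 15->12; result -36.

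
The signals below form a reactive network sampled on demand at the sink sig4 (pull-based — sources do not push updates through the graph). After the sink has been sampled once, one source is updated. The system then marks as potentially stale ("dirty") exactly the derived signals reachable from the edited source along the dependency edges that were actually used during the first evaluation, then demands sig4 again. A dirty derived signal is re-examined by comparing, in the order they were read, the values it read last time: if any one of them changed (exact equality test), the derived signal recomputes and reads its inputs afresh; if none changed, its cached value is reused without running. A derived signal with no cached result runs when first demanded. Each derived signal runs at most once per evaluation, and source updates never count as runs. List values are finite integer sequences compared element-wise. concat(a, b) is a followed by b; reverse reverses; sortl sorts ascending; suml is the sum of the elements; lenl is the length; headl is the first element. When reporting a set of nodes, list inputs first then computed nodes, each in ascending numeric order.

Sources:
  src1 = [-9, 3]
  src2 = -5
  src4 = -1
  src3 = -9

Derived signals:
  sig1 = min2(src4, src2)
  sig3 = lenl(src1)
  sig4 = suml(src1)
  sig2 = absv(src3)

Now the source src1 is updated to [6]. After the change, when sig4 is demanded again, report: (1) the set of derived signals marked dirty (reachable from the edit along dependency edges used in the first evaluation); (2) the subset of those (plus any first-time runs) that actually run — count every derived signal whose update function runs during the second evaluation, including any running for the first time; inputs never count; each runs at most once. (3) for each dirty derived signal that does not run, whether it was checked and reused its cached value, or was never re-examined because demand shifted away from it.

Dirty set: sig4.
Run set: sig4 (1 run).
All dirty derived signals ended up running.

Initial pass — values computed on the first demand:
  sig4 = suml([-9, 3]) = -6

Second demand — change propagation:
  sig4: re-runs because src1 [-9, 3]->[6]; new result 6.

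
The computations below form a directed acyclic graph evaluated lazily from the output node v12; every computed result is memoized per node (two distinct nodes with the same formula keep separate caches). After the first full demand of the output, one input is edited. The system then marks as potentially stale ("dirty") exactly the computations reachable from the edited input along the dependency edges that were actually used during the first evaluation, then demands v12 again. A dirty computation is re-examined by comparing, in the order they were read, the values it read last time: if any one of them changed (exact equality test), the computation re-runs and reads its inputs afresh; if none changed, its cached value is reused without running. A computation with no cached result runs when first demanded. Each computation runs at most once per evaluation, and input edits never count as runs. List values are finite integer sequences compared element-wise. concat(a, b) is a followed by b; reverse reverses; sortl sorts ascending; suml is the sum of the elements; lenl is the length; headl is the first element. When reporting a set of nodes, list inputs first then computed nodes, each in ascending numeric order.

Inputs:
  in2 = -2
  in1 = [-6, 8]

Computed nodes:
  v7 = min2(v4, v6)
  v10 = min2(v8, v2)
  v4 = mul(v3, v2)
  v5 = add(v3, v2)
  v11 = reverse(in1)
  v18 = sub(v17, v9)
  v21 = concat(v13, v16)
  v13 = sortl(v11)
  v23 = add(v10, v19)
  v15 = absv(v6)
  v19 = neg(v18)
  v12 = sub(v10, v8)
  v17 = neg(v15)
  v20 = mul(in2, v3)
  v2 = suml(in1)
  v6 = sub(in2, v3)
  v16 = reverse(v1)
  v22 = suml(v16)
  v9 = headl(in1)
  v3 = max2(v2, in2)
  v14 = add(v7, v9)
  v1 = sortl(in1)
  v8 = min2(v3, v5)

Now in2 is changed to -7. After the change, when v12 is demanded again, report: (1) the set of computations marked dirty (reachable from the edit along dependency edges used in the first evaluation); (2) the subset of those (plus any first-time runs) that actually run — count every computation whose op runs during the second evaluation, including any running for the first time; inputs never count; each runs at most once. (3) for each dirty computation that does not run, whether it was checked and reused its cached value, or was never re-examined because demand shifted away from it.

First demand of the output computes:
  v2 = suml([-6, 8]) = 2
  v3 = max2(2, -2) = 2
  v5 = add(2, 2) = 4
  v8 = min2(2, 4) = 2
  v10 = min2(2, 2) = 2
  v12 = sub(2, 2) = 0

After the edit, cleaning proceeds:
  v3: a read changed (in2 -2->-7) — executes, giving 2 — identical to its old value.
  v5: dirty, but its reads are unchanged (v3 unchanged, v2 unchanged); cached 4 stands.
  v8: dirty, but its reads are unchanged (v3 unchanged, v5 unchanged); cached 2 stands.
  v10: dirty, but its reads are unchanged (v8 unchanged, v2 unchanged); cached 2 stands.
  v12: dirty, but its reads are unchanged (v10 unchanged, v8 unchanged); cached 0 stands.

Note the absorption at v3: it re-runs yet its value is the same, leaving the output's value untouched.

The edit dirties: v3, v5, v8, v10, v12.
1 computations run: v3.
Cache hits after checking: v5, v8, v10, v12.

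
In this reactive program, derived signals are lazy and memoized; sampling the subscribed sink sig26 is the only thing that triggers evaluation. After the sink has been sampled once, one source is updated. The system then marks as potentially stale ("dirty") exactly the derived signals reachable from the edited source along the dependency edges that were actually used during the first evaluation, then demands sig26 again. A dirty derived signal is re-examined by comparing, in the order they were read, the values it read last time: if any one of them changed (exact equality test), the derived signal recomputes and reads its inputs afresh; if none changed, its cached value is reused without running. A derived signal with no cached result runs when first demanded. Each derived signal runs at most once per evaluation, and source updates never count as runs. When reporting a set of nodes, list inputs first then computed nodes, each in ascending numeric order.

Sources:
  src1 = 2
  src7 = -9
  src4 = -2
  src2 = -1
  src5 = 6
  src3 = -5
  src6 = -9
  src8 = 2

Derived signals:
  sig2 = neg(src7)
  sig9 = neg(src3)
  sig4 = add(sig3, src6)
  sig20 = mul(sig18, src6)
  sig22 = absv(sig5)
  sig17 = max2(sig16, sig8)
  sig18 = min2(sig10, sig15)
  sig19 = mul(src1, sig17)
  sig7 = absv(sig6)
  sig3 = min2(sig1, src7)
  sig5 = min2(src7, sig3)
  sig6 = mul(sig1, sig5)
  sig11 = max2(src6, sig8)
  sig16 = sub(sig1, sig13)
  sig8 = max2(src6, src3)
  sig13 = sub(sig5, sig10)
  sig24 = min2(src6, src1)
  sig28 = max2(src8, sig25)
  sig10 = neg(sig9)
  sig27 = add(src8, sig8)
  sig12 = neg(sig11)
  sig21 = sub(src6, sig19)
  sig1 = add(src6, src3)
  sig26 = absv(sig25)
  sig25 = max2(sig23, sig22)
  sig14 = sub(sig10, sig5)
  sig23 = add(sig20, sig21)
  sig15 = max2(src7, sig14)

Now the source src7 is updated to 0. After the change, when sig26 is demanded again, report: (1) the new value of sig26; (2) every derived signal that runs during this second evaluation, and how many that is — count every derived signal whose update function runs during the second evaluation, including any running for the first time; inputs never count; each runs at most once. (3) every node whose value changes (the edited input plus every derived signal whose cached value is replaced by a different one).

Demanding sig26 again yields 46.
3 derived signals run: sig3, sig5, sig15.
The nodes whose values change: src7.
Note where the cutoff bites: sig13 is checked, finds nothing changed, and keeps its cache.

First demand of the output computes:
  sig1 = add(-9, -5) = -14
  sig3 = min2(-14, -9) = -14
  sig5 = min2(-9, -14) = -14
  sig8 = max2(-9, -5) = -5
  sig9 = neg(-5) = 5
  sig10 = neg(5) = -5
  sig13 = sub(-14, -5) = -9
  sig14 = sub(-5, -14) = 9
  sig15 = max2(-9, 9) = 9
  sig16 = sub(-14, -9) = -5
  sig17 = max2(-5, -5) = -5
  sig18 = min2(-5, 9) = -5
  sig19 = mul(2, -5) = -10
  sig20 = mul(-5, -9) = 45
  sig21 = sub(-9, -10) = 1
  sig22 = absv(-14) = 14
  sig23 = add(45, 1) = 46
  sig25 = max2(46, 14) = 46
  sig26 = absv(46) = 46

After the edit, cleaning proceeds:
  sig3: a read changed (src7 -9->0) — executes, giving -14 — identical to its old value.
  sig5: a read changed (src7 -9->0) — executes, giving -14 — identical to its old value.
  sig13: dirty, but its reads are unchanged (sig5 unchanged, sig10 unchanged); cached -9 stands.
  sig14: dirty, but its reads are unchanged (sig10 unchanged, sig5 unchanged); cached 9 stands.
  sig15: a read changed (src7 -9->0) — executes, giving 9 — identical to its old value.
  sig16: dirty, but its reads are unchanged (sig1 unchanged, sig13 unchanged); cached -5 stands.
  sig17: dirty, but its reads are unchanged (sig16 unchanged, sig8 unchanged); cached -5 stands.
  sig18: dirty, but its reads are unchanged (sig10 unchanged, sig15 unchanged); cached -5 stands.
  sig19: dirty, but its reads are unchanged (src1 unchanged, sig17 unchanged); cached -10 stands.
  sig20: dirty, but its reads are unchanged (sig18 unchanged, src6 unchanged); cached 45 stands.
  sig21: dirty, but its reads are unchanged (src6 unchanged, sig19 unchanged); cached 1 stands.
  sig22: dirty, but its reads are unchanged (sig5 unchanged); cached 14 stands.
  sig23: dirty, but its reads are unchanged (sig20 unchanged, sig21 unchanged); cached 46 stands.
  sig25: dirty, but its reads are unchanged (sig23 unchanged, sig22 unchanged); cached 46 stands.
  sig26: dirty, but its reads are unchanged (sig25 unchanged); cached 46 stands.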